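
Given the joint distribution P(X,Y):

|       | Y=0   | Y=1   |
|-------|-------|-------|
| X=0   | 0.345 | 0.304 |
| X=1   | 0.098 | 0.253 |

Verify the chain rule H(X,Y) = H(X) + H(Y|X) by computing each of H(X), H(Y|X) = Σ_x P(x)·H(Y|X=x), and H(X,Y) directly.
H(X) = 0.9350 bits, H(Y|X) = 0.9470 bits, H(X,Y) = 1.8820 bits

Marginal of X (row sums):
  P(X=0) = 0.345 + 0.304 = 0.649
  P(X=1) = 0.098 + 0.253 = 0.351
H(X) = -[0.649·log₂(0.649) + 0.351·log₂(0.351)]
  = 0.40479 + 0.53017 = 0.9350 bits

H(Y|X) = Σ_x P(x)·H(Y|X=x):
  X=0: P(X=0) = 0.649, P(Y|X=0) = (345/649, 304/649) → H(Y|X=0) = 0.99712
  X=1: P(X=1) = 0.351, P(Y|X=1) = (98/351, 253/351) → H(Y|X=1) = 0.85436
H(Y|X) = 0.649·0.99712 + 0.351·0.85436 = 0.9470 bits

H(X,Y) = -Σ_{x,y} P(x,y) log₂ P(x,y). Per-cell terms -P(x,y)·log₂P(x,y):
  X=0: 0.52969, 0.52223
  X=1: 0.32841, 0.50165
Sum of the 4 terms: H(X,Y) = 1.8820 bits

Chain rule check:
  H(X) + H(Y|X) = 0.9350 + 0.9470 = 1.8820 bits
  H(X,Y) = 1.8820 bits
✓ Chain rule verified.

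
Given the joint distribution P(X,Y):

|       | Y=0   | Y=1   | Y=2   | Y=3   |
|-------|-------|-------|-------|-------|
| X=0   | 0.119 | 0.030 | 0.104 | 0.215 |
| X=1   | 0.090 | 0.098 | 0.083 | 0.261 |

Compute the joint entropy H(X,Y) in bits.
2.7785 bits

H(X,Y) = -Σ_{x,y} P(x,y) log₂ P(x,y). Per-cell terms -P(x,y)·log₂P(x,y):
  X=0: 0.3654, 0.1518, 0.3396, 0.4768
  X=1: 0.3127, 0.3284, 0.2980, 0.5058
Sum of the 8 terms: H(X,Y) = 2.7785 bits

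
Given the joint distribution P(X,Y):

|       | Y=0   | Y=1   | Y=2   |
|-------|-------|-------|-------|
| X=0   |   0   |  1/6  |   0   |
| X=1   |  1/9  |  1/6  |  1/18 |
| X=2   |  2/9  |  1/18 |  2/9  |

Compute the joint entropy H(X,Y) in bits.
2.6416 bits

H(X,Y) = -Σ_{x,y} P(x,y) log₂ P(x,y). Per-cell terms -P(x,y)·log₂P(x,y):
  X=0: 0.0000, 0.4308, 0.0000
  X=1: 0.3522, 0.4308, 0.2317
  X=2: 0.4822, 0.2317, 0.4822
  (cells with P = 0 contribute 0)
Sum of the 9 terms: H(X,Y) = 2.6416 bits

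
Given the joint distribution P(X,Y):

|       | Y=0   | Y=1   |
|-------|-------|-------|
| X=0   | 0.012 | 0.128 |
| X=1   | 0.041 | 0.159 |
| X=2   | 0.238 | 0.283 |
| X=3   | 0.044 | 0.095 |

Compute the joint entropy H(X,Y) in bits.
2.5961 bits

H(X,Y) = -Σ_{x,y} P(x,y) log₂ P(x,y). Per-cell terms -P(x,y)·log₂P(x,y):
  X=0: 0.0766, 0.3796
  X=1: 0.1889, 0.4218
  X=2: 0.4929, 0.5154
  X=3: 0.1983, 0.3226
Sum of the 8 terms: H(X,Y) = 2.5961 bits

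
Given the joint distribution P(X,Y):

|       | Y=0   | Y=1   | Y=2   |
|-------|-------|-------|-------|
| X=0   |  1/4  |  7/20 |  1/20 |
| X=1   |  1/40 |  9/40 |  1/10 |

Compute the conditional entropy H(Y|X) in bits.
1.2616 bits

H(Y|X) = H(X,Y) - H(X)

H(X,Y) = -Σ_{x,y} P(x,y) log₂ P(x,y). Per-cell terms -P(x,y)·log₂P(x,y):
  X=0: 0.50000, 0.53010, 0.21610
  X=1: 0.13305, 0.48420, 0.33219
Sum of the 6 terms: H(X,Y) = 2.19564 bits

Marginal of X (row sums):
  P(X=0) = 1/4 + 7/20 + 1/20 = 13/20
  P(X=1) = 1/40 + 9/40 + 1/10 = 7/20
H(X) = -[(13/20)·log₂(13/20) + (7/20)·log₂(7/20)]
  = 0.40397 + 0.53010 = 0.93407 bits

H(Y|X) = H(X,Y) - H(X) = 2.19564 - 0.93407 = 1.2616 bits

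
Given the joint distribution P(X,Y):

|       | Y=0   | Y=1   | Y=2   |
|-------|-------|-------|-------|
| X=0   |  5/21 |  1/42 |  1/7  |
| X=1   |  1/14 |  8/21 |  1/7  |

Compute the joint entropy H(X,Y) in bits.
2.2258 bits

H(X,Y) = -Σ_{x,y} P(x,y) log₂ P(x,y). Per-cell terms -P(x,y)·log₂P(x,y):
  X=0: 0.49295, 0.12839, 0.40105
  X=1: 0.27195, 0.53041, 0.40105
Sum of the 6 terms: H(X,Y) = 2.2258 bits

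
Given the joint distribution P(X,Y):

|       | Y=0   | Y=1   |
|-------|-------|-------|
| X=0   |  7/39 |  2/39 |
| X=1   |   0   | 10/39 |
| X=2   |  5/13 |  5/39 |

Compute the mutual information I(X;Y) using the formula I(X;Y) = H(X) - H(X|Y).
0.3957 bits

I(X;Y) = H(X) - H(X|Y)

Marginal of X (row sums):
  P(X=0) = 7/39 + 2/39 = 3/13
  P(X=1) = 0 + 10/39 = 10/39
  P(X=2) = 5/13 + 5/39 = 20/39
H(X) = -[(3/13)·log₂(3/13) + (10/39)·log₂(10/39) + (20/39)·log₂(20/39)]
  = 0.48819 + 0.50345 + 0.49409 = 1.4857 bits

Marginal of Y (column sums):
  P(Y=0) = 7/39 + 0 + 5/13 = 22/39
  P(Y=1) = 2/39 + 10/39 + 5/39 = 17/39
H(X|Y) = Σ_y P(y)·H(X|Y=y):
  Y=0: P(Y=0) = 22/39, P(X|Y=0) = (7/22, 0, 15/22) → H(X|Y=0) = 0.90239
  Y=1: P(Y=1) = 17/39, P(X|Y=1) = (2/17, 10/17, 5/17) → H(X|Y=1) = 1.33282
H(X|Y) = (22/39)·0.90239 + (17/39)·1.33282 = 1.0900 bits

I(X;Y) = H(X) - H(X|Y) = 1.4857 - 1.0900 = 0.3957 bits

Cross-check via I(X;Y) = H(X) + H(Y) - H(X,Y): computing H(Y) from the column sums and H(X,Y) from the 6 cells in the same way gives H(Y) = 0.9881 bits and H(X,Y) = 2.0781 bits, so
I(X;Y) = 1.4857 + 0.9881 - 2.0781 = 0.3957 bits ✓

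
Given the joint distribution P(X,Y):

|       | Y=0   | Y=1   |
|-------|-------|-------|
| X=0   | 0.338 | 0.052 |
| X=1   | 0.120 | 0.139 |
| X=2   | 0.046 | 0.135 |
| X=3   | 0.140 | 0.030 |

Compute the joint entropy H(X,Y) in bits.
2.6567 bits

H(X,Y) = -Σ_{x,y} P(x,y) log₂ P(x,y). Per-cell terms -P(x,y)·log₂P(x,y):
  X=0: 0.5289, 0.2218
  X=1: 0.3671, 0.3957
  X=2: 0.2043, 0.3900
  X=3: 0.3971, 0.1518
Sum of the 8 terms: H(X,Y) = 2.6567 bits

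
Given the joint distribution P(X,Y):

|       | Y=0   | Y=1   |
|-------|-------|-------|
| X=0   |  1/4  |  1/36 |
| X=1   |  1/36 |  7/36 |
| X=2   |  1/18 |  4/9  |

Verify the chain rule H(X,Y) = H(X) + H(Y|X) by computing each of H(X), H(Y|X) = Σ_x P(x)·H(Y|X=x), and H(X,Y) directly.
H(X) = 1.4955 bits, H(Y|X) = 0.5027 bits, H(X,Y) = 1.9982 bits

Marginal of X (row sums):
  P(X=0) = 1/4 + 1/36 = 5/18
  P(X=1) = 1/36 + 7/36 = 2/9
  P(X=2) = 1/18 + 4/9 = 1/2
H(X) = -[(5/18)·log₂(5/18) + (2/9)·log₂(2/9) + (1/2)·log₂(1/2)]
  = 0.51333 + 0.48221 + 0.50000 = 1.4955 bits

H(Y|X) = Σ_x P(x)·H(Y|X=x):
  X=0: P(X=0) = 5/18, P(Y|X=0) = (9/10, 1/10) → H(Y|X=0) = 0.46900
  X=1: P(X=1) = 2/9, P(Y|X=1) = (1/8, 7/8) → H(Y|X=1) = 0.54356
  X=2: P(X=2) = 1/2, P(Y|X=2) = (1/9, 8/9) → H(Y|X=2) = 0.50326
H(Y|X) = (5/18)·0.46900 + (2/9)·0.54356 + (1/2)·0.50326 = 0.5027 bits

H(X,Y) = -Σ_{x,y} P(x,y) log₂ P(x,y). Per-cell terms -P(x,y)·log₂P(x,y):
  X=0: 0.50000, 0.14361
  X=1: 0.14361, 0.45939
  X=2: 0.23166, 0.51997
Sum of the 6 terms: H(X,Y) = 1.9982 bits

Chain rule check:
  H(X) + H(Y|X) = 1.4955 + 0.5027 = 1.9982 bits
  H(X,Y) = 1.9982 bits
✓ Chain rule verified.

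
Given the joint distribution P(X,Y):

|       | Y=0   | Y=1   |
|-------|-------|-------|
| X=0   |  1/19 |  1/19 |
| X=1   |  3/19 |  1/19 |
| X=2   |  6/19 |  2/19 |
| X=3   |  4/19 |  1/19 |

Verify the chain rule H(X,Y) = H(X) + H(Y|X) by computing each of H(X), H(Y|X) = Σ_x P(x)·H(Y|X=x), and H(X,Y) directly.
H(X) = 1.8474 bits, H(Y|X) = 0.8076 bits, H(X,Y) = 2.6551 bits

Marginal of X (row sums):
  P(X=0) = 1/19 + 1/19 = 2/19
  P(X=1) = 3/19 + 1/19 = 4/19
  P(X=2) = 6/19 + 2/19 = 8/19
  P(X=3) = 4/19 + 1/19 = 5/19
H(X) = -[(2/19)·log₂(2/19) + (4/19)·log₂(4/19) + (8/19)·log₂(8/19) + (5/19)·log₂(5/19)]
  = 0.34189 + 0.47325 + 0.52544 + 0.50684 = 1.8474 bits

H(Y|X) = Σ_x P(x)·H(Y|X=x):
  X=0: P(X=0) = 2/19, P(Y|X=0) = (1/2, 1/2) → H(Y|X=0) = 1.00000
  X=1: P(X=1) = 4/19, P(Y|X=1) = (3/4, 1/4) → H(Y|X=1) = 0.81128
  X=2: P(X=2) = 8/19, P(Y|X=2) = (3/4, 1/4) → H(Y|X=2) = 0.81128
  X=3: P(X=3) = 5/19, P(Y|X=3) = (4/5, 1/5) → H(Y|X=3) = 0.72193
H(Y|X) = (2/19)·1.00000 + (4/19)·0.81128 + (8/19)·0.81128 + (5/19)·0.72193 = 0.8076 bits

H(X,Y) = -Σ_{x,y} P(x,y) log₂ P(x,y). Per-cell terms -P(x,y)·log₂P(x,y):
  X=0: 0.22358, 0.22358
  X=1: 0.42047, 0.22358
  X=2: 0.52515, 0.34189
  X=3: 0.47325, 0.22358
Sum of the 8 terms: H(X,Y) = 2.6551 bits

Chain rule check:
  H(X) + H(Y|X) = 1.8474 + 0.8076 = 2.6550 bits
  H(X,Y) = 2.6551 bits
✓ Chain rule verified (Δ = 0.0001 is 4-dp rounding noise: each of the three values was rounded independently).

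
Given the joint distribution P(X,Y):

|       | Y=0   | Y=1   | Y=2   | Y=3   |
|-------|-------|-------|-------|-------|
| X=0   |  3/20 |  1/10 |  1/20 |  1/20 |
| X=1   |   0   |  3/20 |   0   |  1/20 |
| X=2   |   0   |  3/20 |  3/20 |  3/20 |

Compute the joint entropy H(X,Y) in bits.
3.0332 bits

H(X,Y) = -Σ_{x,y} P(x,y) log₂ P(x,y). Per-cell terms -P(x,y)·log₂P(x,y):
  X=0: 0.41054, 0.33219, 0.21610, 0.21610
  X=1: 0.00000, 0.41054, 0.00000, 0.21610
  X=2: 0.00000, 0.41054, 0.41054, 0.41054
  (cells with P = 0 contribute 0)
Sum of the 12 terms: H(X,Y) = 3.0332 bits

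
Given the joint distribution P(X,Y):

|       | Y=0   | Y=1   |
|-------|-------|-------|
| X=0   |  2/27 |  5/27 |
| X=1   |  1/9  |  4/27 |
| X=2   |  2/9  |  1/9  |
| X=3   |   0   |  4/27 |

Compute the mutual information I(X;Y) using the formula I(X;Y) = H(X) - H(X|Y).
0.1898 bits

I(X;Y) = H(X) - H(X|Y)

Marginal of X (row sums):
  P(X=0) = 2/27 + 5/27 = 7/27
  P(X=1) = 1/9 + 4/27 = 7/27
  P(X=2) = 2/9 + 1/9 = 1/3
  P(X=3) = 0 + 4/27 = 4/27
H(X) = -[(7/27)·log₂(7/27) + (7/27)·log₂(7/27) + (1/3)·log₂(1/3) + (4/27)·log₂(4/27)]
  = 0.50492 + 0.50492 + 0.52832 + 0.40813 = 1.9463 bits

Marginal of Y (column sums):
  P(Y=0) = 2/27 + 1/9 + 2/9 + 0 = 11/27
  P(Y=1) = 5/27 + 4/27 + 1/9 + 4/27 = 16/27
H(X|Y) = Σ_y P(y)·H(X|Y=y):
  Y=0: P(Y=0) = 11/27, P(X|Y=0) = (2/11, 3/11, 6/11, 0) → H(X|Y=0) = 1.43537
  Y=1: P(Y=1) = 16/27, P(X|Y=1) = (5/16, 1/4, 3/16, 1/4) → H(X|Y=1) = 1.97722
H(X|Y) = (11/27)·1.43537 + (16/27)·1.97722 = 1.7565 bits

I(X;Y) = H(X) - H(X|Y) = 1.9463 - 1.7565 = 0.1898 bits

Cross-check via I(X;Y) = H(X) + H(Y) - H(X,Y): computing H(Y) from the column sums and H(X,Y) from the 8 cells in the same way gives H(Y) = 0.9751 bits and H(X,Y) = 2.7316 bits, so
I(X;Y) = 1.9463 + 0.9751 - 2.7316 = 0.1898 bits ✓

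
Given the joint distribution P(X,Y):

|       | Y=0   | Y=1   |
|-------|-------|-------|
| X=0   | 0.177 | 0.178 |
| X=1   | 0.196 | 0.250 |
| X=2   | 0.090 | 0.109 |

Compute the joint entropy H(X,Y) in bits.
2.5074 bits

H(X,Y) = -Σ_{x,y} P(x,y) log₂ P(x,y). Per-cell terms -P(x,y)·log₂P(x,y):
  X=0: 0.4422, 0.4432
  X=1: 0.4608, 0.5000
  X=2: 0.3127, 0.3485
Sum of the 6 terms: H(X,Y) = 2.5074 bits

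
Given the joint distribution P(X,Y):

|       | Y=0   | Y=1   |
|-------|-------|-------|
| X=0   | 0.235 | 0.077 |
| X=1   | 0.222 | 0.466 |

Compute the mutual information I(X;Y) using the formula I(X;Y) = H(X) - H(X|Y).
0.1189 bits

I(X;Y) = H(X) - H(X|Y)

Marginal of X (row sums):
  P(X=0) = 0.235 + 0.077 = 0.312
  P(X=1) = 0.222 + 0.466 = 0.688
H(X) = -[0.312·log₂(0.312) + 0.688·log₂(0.688)]
  = 0.52428 + 0.37119 = 0.89547 bits

Marginal of Y (column sums):
  P(Y=0) = 0.235 + 0.222 = 0.457
  P(Y=1) = 0.077 + 0.466 = 0.543
H(X|Y) = Σ_y P(y)·H(X|Y=y):
  Y=0: P(Y=0) = 0.457, P(X|Y=0) = (235/457, 222/457) → H(X|Y=0) = 0.99942
  Y=1: P(Y=1) = 0.543, P(X|Y=1) = (77/543, 466/543) → H(X|Y=1) = 0.58895
H(X|Y) = 0.457·0.99942 + 0.543·0.58895 = 0.77653 bits

I(X;Y) = H(X) - H(X|Y) = 0.89547 - 0.77653 = 0.1189 bits

Cross-check via I(X;Y) = H(X) + H(Y) - H(X,Y): computing H(Y) from the column sums and H(X,Y) from the 4 cells in the same way gives H(Y) = 0.99466 bits and H(X,Y) = 1.77119 bits, so
I(X;Y) = 0.89547 + 0.99466 - 1.77119 = 0.1189 bits ✓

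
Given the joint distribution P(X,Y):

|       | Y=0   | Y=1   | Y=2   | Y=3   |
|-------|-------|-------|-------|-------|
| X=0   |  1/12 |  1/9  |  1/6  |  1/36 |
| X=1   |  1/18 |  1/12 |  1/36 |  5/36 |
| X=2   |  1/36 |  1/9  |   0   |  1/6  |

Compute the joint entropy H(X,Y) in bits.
3.2216 bits

H(X,Y) = -Σ_{x,y} P(x,y) log₂ P(x,y). Per-cell terms -P(x,y)·log₂P(x,y):
  X=0: 0.29875, 0.35221, 0.43083, 0.14361
  X=1: 0.23166, 0.29875, 0.14361, 0.39556
  X=2: 0.14361, 0.35221, 0.00000, 0.43083
  (cells with P = 0 contribute 0)
Sum of the 12 terms: H(X,Y) = 3.2216 bits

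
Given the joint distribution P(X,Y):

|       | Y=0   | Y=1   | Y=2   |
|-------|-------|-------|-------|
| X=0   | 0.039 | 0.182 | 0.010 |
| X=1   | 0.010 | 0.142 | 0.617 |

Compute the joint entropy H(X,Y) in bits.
1.5925 bits

H(X,Y) = -Σ_{x,y} P(x,y) log₂ P(x,y). Per-cell terms -P(x,y)·log₂P(x,y):
  X=0: 0.18253, 0.44735, 0.06644
  X=1: 0.06644, 0.39988, 0.42984
Sum of the 6 terms: H(X,Y) = 1.5925 bits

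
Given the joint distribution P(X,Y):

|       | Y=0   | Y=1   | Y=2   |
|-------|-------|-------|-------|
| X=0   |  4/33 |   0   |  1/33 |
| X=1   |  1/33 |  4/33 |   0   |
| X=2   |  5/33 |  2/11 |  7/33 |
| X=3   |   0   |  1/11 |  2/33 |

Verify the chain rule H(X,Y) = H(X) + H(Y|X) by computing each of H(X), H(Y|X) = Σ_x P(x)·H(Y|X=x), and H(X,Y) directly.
H(X) = 1.7145 bits, H(Y|X) = 1.2231 bits, H(X,Y) = 2.9376 bits

Marginal of X (row sums):
  P(X=0) = 4/33 + 0 + 1/33 = 5/33
  P(X=1) = 1/33 + 4/33 + 0 = 5/33
  P(X=2) = 5/33 + 2/11 + 7/33 = 6/11
  P(X=3) = 0 + 1/11 + 2/33 = 5/33
H(X) = -[(5/33)·log₂(5/33) + (5/33)·log₂(5/33) + (6/11)·log₂(6/11) + (5/33)·log₂(5/33)]
  = 0.4125 + 0.4125 + 0.4770 + 0.4125 = 1.7145 bits

H(Y|X) = Σ_x P(x)·H(Y|X=x):
  X=0: P(X=0) = 5/33, P(Y|X=0) = (4/5, 0, 1/5) → H(Y|X=0) = 0.7219
  X=1: P(X=1) = 5/33, P(Y|X=1) = (1/5, 4/5, 0) → H(Y|X=1) = 0.7219
  X=2: P(X=2) = 6/11, P(Y|X=2) = (5/18, 1/3, 7/18) → H(Y|X=2) = 1.5715
  X=3: P(X=3) = 5/33, P(Y|X=3) = (0, 3/5, 2/5) → H(Y|X=3) = 0.9710
H(Y|X) = (5/33)·0.7219 + (5/33)·0.7219 + (6/11)·1.5715 + (5/33)·0.9710 = 1.2231 bits

H(X,Y) = -Σ_{x,y} P(x,y) log₂ P(x,y). Per-cell terms -P(x,y)·log₂P(x,y):
  X=0: 0.3690, 0.0000, 0.1529
  X=1: 0.1529, 0.3690, 0.0000
  X=2: 0.4125, 0.4472, 0.4745
  X=3: 0.0000, 0.3145, 0.2451
  (cells with P = 0 contribute 0)
Sum of the 12 terms: H(X,Y) = 2.9376 bits

Chain rule check:
  H(X) + H(Y|X) = 1.7145 + 1.2231 = 2.9376 bits
  H(X,Y) = 2.9376 bits
✓ Chain rule verified.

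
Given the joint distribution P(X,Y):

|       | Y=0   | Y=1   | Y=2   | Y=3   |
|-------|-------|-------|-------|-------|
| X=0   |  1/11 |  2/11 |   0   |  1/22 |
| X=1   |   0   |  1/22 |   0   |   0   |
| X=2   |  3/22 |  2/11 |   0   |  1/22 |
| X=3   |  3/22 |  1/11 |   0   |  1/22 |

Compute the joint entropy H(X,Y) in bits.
3.1181 bits

H(X,Y) = -Σ_{x,y} P(x,y) log₂ P(x,y). Per-cell terms -P(x,y)·log₂P(x,y):
  X=0: 0.31449, 0.44717, 0.00000, 0.20270
  X=1: 0.00000, 0.20270, 0.00000, 0.00000
  X=2: 0.39197, 0.44717, 0.00000, 0.20270
  X=3: 0.39197, 0.31449, 0.00000, 0.20270
  (cells with P = 0 contribute 0)
Sum of the 16 terms: H(X,Y) = 3.1181 bits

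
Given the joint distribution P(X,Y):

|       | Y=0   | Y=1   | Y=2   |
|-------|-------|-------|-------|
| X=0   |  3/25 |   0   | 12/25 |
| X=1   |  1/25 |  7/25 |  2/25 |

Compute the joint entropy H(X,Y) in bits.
1.8668 bits

H(X,Y) = -Σ_{x,y} P(x,y) log₂ P(x,y). Per-cell terms -P(x,y)·log₂P(x,y):
  X=0: 0.36707, 0.00000, 0.50827
  X=1: 0.18575, 0.51422, 0.29151
  (cells with P = 0 contribute 0)
Sum of the 6 terms: H(X,Y) = 1.8668 bits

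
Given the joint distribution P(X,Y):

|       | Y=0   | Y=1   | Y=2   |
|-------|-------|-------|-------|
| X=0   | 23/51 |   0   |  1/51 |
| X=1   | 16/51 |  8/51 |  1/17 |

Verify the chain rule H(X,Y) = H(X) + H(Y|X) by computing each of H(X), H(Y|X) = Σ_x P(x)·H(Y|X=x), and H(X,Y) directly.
H(X) = 0.9975 bits, H(Y|X) = 0.8162 bits, H(X,Y) = 1.8137 bits

Marginal of X (row sums):
  P(X=0) = 23/51 + 0 + 1/51 = 8/17
  P(X=1) = 16/51 + 8/51 + 1/17 = 9/17
H(X) = -[(8/17)·log₂(8/17) + (9/17)·log₂(9/17)]
  = 0.511747 + 0.485755 = 0.9975 bits

H(Y|X) = Σ_x P(x)·H(Y|X=x):
  X=0: P(X=0) = 8/17, P(Y|X=0) = (23/24, 0, 1/24) → H(Y|X=0) = 0.249882
  X=1: P(X=1) = 9/17, P(Y|X=1) = (16/27, 8/27, 1/9) → H(Y|X=1) = 1.319521
H(Y|X) = (8/17)·0.249882 + (9/17)·1.319521 = 0.8162 bits

H(X,Y) = -Σ_{x,y} P(x,y) log₂ P(x,y). Per-cell terms -P(x,y)·log₂P(x,y):
  X=0: 0.518115, 0.000000, 0.111224
  X=1: 0.524682, 0.419204, 0.240439
  (cells with P = 0 contribute 0)
Sum of the 6 terms: H(X,Y) = 1.8137 bits

Chain rule check:
  H(X) + H(Y|X) = 0.9975 + 0.8162 = 1.8137 bits
  H(X,Y) = 1.8137 bits
✓ Chain rule verified.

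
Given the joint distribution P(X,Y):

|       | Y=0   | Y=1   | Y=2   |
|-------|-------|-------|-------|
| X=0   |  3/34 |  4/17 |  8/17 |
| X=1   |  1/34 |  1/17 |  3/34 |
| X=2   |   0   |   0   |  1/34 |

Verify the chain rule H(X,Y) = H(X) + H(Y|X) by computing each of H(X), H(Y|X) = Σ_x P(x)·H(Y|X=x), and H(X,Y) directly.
H(X) = 0.8554 bits, H(Y|X) = 1.3054 bits, H(X,Y) = 2.1607 bits

Marginal of X (row sums):
  P(X=0) = 3/34 + 4/17 + 8/17 = 27/34
  P(X=1) = 1/34 + 1/17 + 3/34 = 3/17
  P(X=2) = 0 + 0 + 1/34 = 1/34
H(X) = -[(27/34)·log₂(27/34) + (3/17)·log₂(3/17) + (1/34)·log₂(1/34)]
  = 0.264104 + 0.441618 + 0.149631 = 0.8554 bits

H(Y|X) = Σ_x P(x)·H(Y|X=x):
  X=0: P(X=0) = 27/34, P(Y|X=0) = (1/9, 8/27, 16/27) → H(Y|X=0) = 1.319521
  X=1: P(X=1) = 3/17, P(Y|X=1) = (1/6, 1/3, 1/2) → H(Y|X=1) = 1.459148
  X=2: P(X=2) = 1/34, P(Y|X=2) = (0, 0, 1) → H(Y|X=2) = 0.000000
H(Y|X) = (27/34)·1.319521 + (3/17)·1.459148 + (1/34)·0.000000 = 1.3054 bits

H(X,Y) = -Σ_{x,y} P(x,y) log₂ P(x,y). Per-cell terms -P(x,y)·log₂P(x,y):
  X=0: 0.309044, 0.491168, 0.511747
  X=1: 0.149631, 0.240439, 0.309044
  X=2: 0.000000, 0.000000, 0.149631
  (cells with P = 0 contribute 0)
Sum of the 9 terms: H(X,Y) = 2.1607 bits

Chain rule check:
  H(X) + H(Y|X) = 0.8554 + 1.3054 = 2.1608 bits
  H(X,Y) = 2.1607 bits
✓ Chain rule verified (Δ = 0.0001 is 4-dp rounding noise: each of the three values was rounded independently).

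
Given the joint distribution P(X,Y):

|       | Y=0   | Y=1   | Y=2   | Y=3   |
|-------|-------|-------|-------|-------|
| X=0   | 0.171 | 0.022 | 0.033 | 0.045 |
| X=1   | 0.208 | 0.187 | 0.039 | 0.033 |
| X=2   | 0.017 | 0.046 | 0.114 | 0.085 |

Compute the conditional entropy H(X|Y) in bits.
1.2429 bits

H(X|Y) = H(X,Y) - H(Y)

H(X,Y) = -Σ_{x,y} P(x,y) log₂ P(x,y). Per-cell terms -P(x,y)·log₂P(x,y):
  X=0: 0.43570, 0.12114, 0.16241, 0.20133
  X=1: 0.47119, 0.45233, 0.18253, 0.16241
  X=2: 0.09993, 0.20434, 0.35715, 0.30229
Sum of the 12 terms: H(X,Y) = 3.15275 bits

Marginal of Y (column sums):
  P(Y=0) = 0.171 + 0.208 + 0.017 = 0.396
  P(Y=1) = 0.022 + 0.187 + 0.046 = 0.255
  P(Y=2) = 0.033 + 0.039 + 0.114 = 0.186
  P(Y=3) = 0.045 + 0.033 + 0.085 = 0.163
H(Y) = -[0.396·log₂(0.396) + 0.255·log₂(0.255) + 0.186·log₂(0.186) + 0.163·log₂(0.163)]
  = 0.52923 + 0.50271 + 0.45135 + 0.42658 = 1.90987 bits

H(X|Y) = H(X,Y) - H(Y) = 3.15275 - 1.90987 = 1.2429 bits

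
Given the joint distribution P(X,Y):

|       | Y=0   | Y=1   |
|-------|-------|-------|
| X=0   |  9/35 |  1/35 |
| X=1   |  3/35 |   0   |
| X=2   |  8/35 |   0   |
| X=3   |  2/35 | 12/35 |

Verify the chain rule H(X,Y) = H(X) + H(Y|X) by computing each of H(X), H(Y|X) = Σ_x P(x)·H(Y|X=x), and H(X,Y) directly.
H(X) = 1.8357 bits, H(Y|X) = 0.3707 bits, H(X,Y) = 2.2063 bits

Marginal of X (row sums):
  P(X=0) = 9/35 + 1/35 = 2/7
  P(X=1) = 3/35 + 0 = 3/35
  P(X=2) = 8/35 + 0 = 8/35
  P(X=3) = 2/35 + 12/35 = 2/5
H(X) = -[(2/7)·log₂(2/7) + (3/35)·log₂(3/35) + (8/35)·log₂(8/35) + (2/5)·log₂(2/5)]
  = 0.5163871 + 0.3037989 + 0.4866933 + 0.5287712 = 1.8357 bits

H(Y|X) = Σ_x P(x)·H(Y|X=x):
  X=0: P(X=0) = 2/7, P(Y|X=0) = (9/10, 1/10) → H(Y|X=0) = 0.4689956
  X=1: P(X=1) = 3/35, P(Y|X=1) = (1, 0) → H(Y|X=1) = 0.0000000
  X=2: P(X=2) = 8/35, P(Y|X=2) = (1, 0) → H(Y|X=2) = 0.0000000
  X=3: P(X=3) = 2/5, P(Y|X=3) = (1/7, 6/7) → H(Y|X=3) = 0.5916728
H(Y|X) = (2/7)·0.4689956 + (3/35)·0.0000000 + (8/35)·0.0000000 + (2/5)·0.5916728 = 0.3707 bits

H(X,Y) = -Σ_{x,y} P(x,y) log₂ P(x,y). Per-cell terms -P(x,y)·log₂P(x,y):
  X=0: 0.5038349, 0.1465509
  X=1: 0.3037989, 0.0000000
  X=2: 0.4866933, 0.0000000
  X=3: 0.2359590, 0.5294813
  (cells with P = 0 contribute 0)
Sum of the 8 terms: H(X,Y) = 2.2063 bits

Chain rule check:
  H(X) + H(Y|X) = 1.8357 + 0.3707 = 2.2064 bits
  H(X,Y) = 2.2063 bits
✓ Chain rule verified (Δ = 0.0001 is 4-dp rounding noise: each of the three values was rounded independently).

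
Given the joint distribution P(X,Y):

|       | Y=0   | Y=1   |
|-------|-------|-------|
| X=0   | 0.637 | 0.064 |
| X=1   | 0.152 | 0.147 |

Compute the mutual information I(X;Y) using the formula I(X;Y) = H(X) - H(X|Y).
0.1355 bits

I(X;Y) = H(X) - H(X|Y)

Marginal of X (row sums):
  P(X=0) = 0.637 + 0.064 = 0.701
  P(X=1) = 0.152 + 0.147 = 0.299
H(X) = -[0.701·log₂(0.701) + 0.299·log₂(0.299)]
  = 0.3593 + 0.5208 = 0.8801 bits

Marginal of Y (column sums):
  P(Y=0) = 0.637 + 0.152 = 0.789
  P(Y=1) = 0.064 + 0.147 = 0.211
H(X|Y) = Σ_y P(y)·H(X|Y=y):
  Y=0: P(Y=0) = 0.789, P(X|Y=0) = (637/789, 152/789) → H(X|Y=0) = 0.7070
  Y=1: P(Y=1) = 0.211, P(X|Y=1) = (64/211, 147/211) → H(X|Y=1) = 0.8853
H(X|Y) = 0.789·0.7070 + 0.211·0.8853 = 0.7446 bits

I(X;Y) = H(X) - H(X|Y) = 0.8801 - 0.7446 = 0.1355 bits

Cross-check via I(X;Y) = H(X) + H(Y) - H(X,Y): computing H(Y) from the column sums and H(X,Y) from the 4 cells in the same way gives H(Y) = 0.7434 bits and H(X,Y) = 1.4880 bits, so
I(X;Y) = 0.8801 + 0.7434 - 1.4880 = 0.1355 bits ✓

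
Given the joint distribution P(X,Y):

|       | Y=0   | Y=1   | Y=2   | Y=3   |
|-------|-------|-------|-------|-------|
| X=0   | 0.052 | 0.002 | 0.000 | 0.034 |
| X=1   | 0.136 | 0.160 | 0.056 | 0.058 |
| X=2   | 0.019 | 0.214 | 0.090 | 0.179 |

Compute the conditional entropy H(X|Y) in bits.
1.1160 bits

H(X|Y) = H(X,Y) - H(Y)

H(X,Y) = -Σ_{x,y} P(x,y) log₂ P(x,y). Per-cell terms -P(x,y)·log₂P(x,y):
  X=0: 0.221798, 0.017932, 0.000000, 0.165863
  X=1: 0.391452, 0.423017, 0.232872, 0.238253
  X=2: 0.108639, 0.476004, 0.312654, 0.444272
  (cells with P = 0 contribute 0)
Sum of the 12 terms: H(X,Y) = 3.03276 bits

Marginal of Y (column sums):
  P(Y=0) = 0.052 + 0.136 + 0.019 = 0.207
  P(Y=1) = 0.002 + 0.160 + 0.214 = 0.376
  P(Y=2) = 0.000 + 0.056 + 0.090 = 0.146
  P(Y=3) = 0.034 + 0.058 + 0.179 = 0.271
H(Y) = -[0.207·log₂(0.207) + 0.376·log₂(0.376) + 0.146·log₂(0.146) + 0.271·log₂(0.271)]
  = 0.470366 + 0.530609 + 0.405290 + 0.510465 = 1.91673 bits

H(X|Y) = H(X,Y) - H(Y) = 3.03276 - 1.91673 = 1.1160 bits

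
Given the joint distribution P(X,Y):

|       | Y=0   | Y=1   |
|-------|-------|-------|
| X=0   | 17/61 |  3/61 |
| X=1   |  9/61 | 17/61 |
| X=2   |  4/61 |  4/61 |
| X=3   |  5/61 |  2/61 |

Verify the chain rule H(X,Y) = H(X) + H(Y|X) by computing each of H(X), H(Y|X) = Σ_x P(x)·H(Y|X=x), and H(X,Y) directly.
H(X) = 1.7946 bits, H(Y|X) = 0.8268 bits, H(X,Y) = 2.6214 bits

Marginal of X (row sums):
  P(X=0) = 17/61 + 3/61 = 20/61
  P(X=1) = 9/61 + 17/61 = 26/61
  P(X=2) = 4/61 + 4/61 = 8/61
  P(X=3) = 5/61 + 2/61 = 7/61
H(X) = -[(20/61)·log₂(20/61) + (26/61)·log₂(26/61) + (8/61)·log₂(8/61) + (7/61)·log₂(7/61)]
  = 0.527478 + 0.524389 + 0.384359 + 0.358421 = 1.7946 bits

H(Y|X) = Σ_x P(x)·H(Y|X=x):
  X=0: P(X=0) = 20/61, P(Y|X=0) = (17/20, 3/20) → H(Y|X=0) = 0.609840
  X=1: P(X=1) = 26/61, P(Y|X=1) = (9/26, 17/26) → H(Y|X=1) = 0.930586
  X=2: P(X=2) = 8/61, P(Y|X=2) = (1/2, 1/2) → H(Y|X=2) = 1.000000
  X=3: P(X=3) = 7/61, P(Y|X=3) = (5/7, 2/7) → H(Y|X=3) = 0.863121
H(Y|X) = (20/61)·0.609840 + (26/61)·0.930586 + (8/61)·1.000000 + (7/61)·0.863121 = 0.8268 bits

H(X,Y) = -Σ_{x,y} P(x,y) log₂ P(x,y). Per-cell terms -P(x,y)·log₂P(x,y):
  X=0: 0.513699, 0.213727
  X=1: 0.407333, 0.513699
  X=2: 0.257753, 0.257753
  X=3: 0.295804, 0.161664
Sum of the 8 terms: H(X,Y) = 2.6214 bits

Chain rule check:
  H(X) + H(Y|X) = 1.7946 + 0.8268 = 2.6214 bits
  H(X,Y) = 2.6214 bits
✓ Chain rule verified.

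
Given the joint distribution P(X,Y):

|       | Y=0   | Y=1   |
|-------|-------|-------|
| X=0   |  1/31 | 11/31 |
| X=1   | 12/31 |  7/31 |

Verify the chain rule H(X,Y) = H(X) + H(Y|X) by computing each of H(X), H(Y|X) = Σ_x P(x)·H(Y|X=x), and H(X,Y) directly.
H(X) = 0.9629 bits, H(Y|X) = 0.7421 bits, H(X,Y) = 1.7050 bits

Marginal of X (row sums):
  P(X=0) = 1/31 + 11/31 = 12/31
  P(X=1) = 12/31 + 7/31 = 19/31
H(X) = -[(12/31)·log₂(12/31) + (19/31)·log₂(19/31)]
  = 0.5300 + 0.4329 = 0.9629 bits

H(Y|X) = Σ_x P(x)·H(Y|X=x):
  X=0: P(X=0) = 12/31, P(Y|X=0) = (1/12, 11/12) → H(Y|X=0) = 0.4138
  X=1: P(X=1) = 19/31, P(Y|X=1) = (12/19, 7/19) → H(Y|X=1) = 0.9495
H(Y|X) = (12/31)·0.4138 + (19/31)·0.9495 = 0.7421 bits

H(X,Y) = -Σ_{x,y} P(x,y) log₂ P(x,y). Per-cell terms -P(x,y)·log₂P(x,y):
  X=0: 0.1598, 0.5304
  X=1: 0.5300, 0.4848
Sum of the 4 terms: H(X,Y) = 1.7050 bits

Chain rule check:
  H(X) + H(Y|X) = 0.9629 + 0.7421 = 1.7050 bits
  H(X,Y) = 1.7050 bits
✓ Chain rule verified.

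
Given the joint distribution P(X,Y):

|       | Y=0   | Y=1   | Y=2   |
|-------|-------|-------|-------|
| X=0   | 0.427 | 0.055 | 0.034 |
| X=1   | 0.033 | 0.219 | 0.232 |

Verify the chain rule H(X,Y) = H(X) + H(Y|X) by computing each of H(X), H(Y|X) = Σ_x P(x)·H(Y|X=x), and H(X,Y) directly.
H(X) = 0.9993 bits, H(Y|X) = 1.0522 bits, H(X,Y) = 2.0515 bits

Marginal of X (row sums):
  P(X=0) = 0.427 + 0.055 + 0.034 = 0.516
  P(X=1) = 0.033 + 0.219 + 0.232 = 0.484
H(X) = -[0.516·log₂(0.516) + 0.484·log₂(0.484)]
  = 0.49255 + 0.50671 = 0.9993 bits

H(Y|X) = Σ_x P(x)·H(Y|X=x):
  X=0: P(X=0) = 0.516, P(Y|X=0) = (427/516, 55/516, 17/258) → H(Y|X=0) = 0.82884
  X=1: P(X=1) = 0.484, P(Y|X=1) = (3/44, 219/484, 58/121) → H(Y|X=1) = 1.29036
H(Y|X) = 0.516·0.82884 + 0.484·1.29036 = 1.0522 bits

H(X,Y) = -Σ_{x,y} P(x,y) log₂ P(x,y). Per-cell terms -P(x,y)·log₂P(x,y):
  X=0: 0.52422, 0.23014, 0.16586
  X=1: 0.16241, 0.47983, 0.48901
Sum of the 6 terms: H(X,Y) = 2.0515 bits

Chain rule check:
  H(X) + H(Y|X) = 0.9993 + 1.0522 = 2.0515 bits
  H(X,Y) = 2.0515 bits
✓ Chain rule verified.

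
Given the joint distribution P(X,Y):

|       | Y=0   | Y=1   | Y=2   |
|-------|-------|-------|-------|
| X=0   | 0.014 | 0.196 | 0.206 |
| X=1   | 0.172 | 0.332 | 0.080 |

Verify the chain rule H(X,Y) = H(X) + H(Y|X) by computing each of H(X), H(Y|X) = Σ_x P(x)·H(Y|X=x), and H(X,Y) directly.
H(X) = 0.9795 bits, H(Y|X) = 1.2935 bits, H(X,Y) = 2.2730 bits

Marginal of X (row sums):
  P(X=0) = 0.014 + 0.196 + 0.206 = 0.416
  P(X=1) = 0.172 + 0.332 + 0.080 = 0.584
H(X) = -[0.416·log₂(0.416) + 0.584·log₂(0.584)]
  = 0.52638 + 0.45316 = 0.9795 bits

H(Y|X) = Σ_x P(x)·H(Y|X=x):
  X=0: P(X=0) = 0.416, P(Y|X=0) = (7/208, 49/104, 103/208) → H(Y|X=0) = 1.17831
  X=1: P(X=1) = 0.584, P(Y|X=1) = (43/146, 83/146, 10/73) → H(Y|X=1) = 1.37547
H(Y|X) = 0.416·1.17831 + 0.584·1.37547 = 1.2935 bits

H(X,Y) = -Σ_{x,y} P(x,y) log₂ P(x,y). Per-cell terms -P(x,y)·log₂P(x,y):
  X=0: 0.08622, 0.46081, 0.46953
  X=1: 0.43680, 0.52813, 0.29151
Sum of the 6 terms: H(X,Y) = 2.2730 bits

Chain rule check:
  H(X) + H(Y|X) = 0.9795 + 1.2935 = 2.2730 bits
  H(X,Y) = 2.2730 bits
✓ Chain rule verified.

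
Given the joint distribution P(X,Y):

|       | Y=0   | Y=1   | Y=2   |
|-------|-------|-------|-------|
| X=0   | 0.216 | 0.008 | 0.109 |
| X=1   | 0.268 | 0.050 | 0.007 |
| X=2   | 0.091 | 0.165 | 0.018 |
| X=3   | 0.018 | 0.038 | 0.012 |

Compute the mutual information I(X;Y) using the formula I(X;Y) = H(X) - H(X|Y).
0.3237 bits

I(X;Y) = H(X) - H(X|Y)

Marginal of X (row sums):
  P(X=0) = 0.216 + 0.008 + 0.109 = 0.333
  P(X=1) = 0.268 + 0.050 + 0.007 = 0.325
  P(X=2) = 0.091 + 0.165 + 0.018 = 0.274
  P(X=3) = 0.018 + 0.038 + 0.012 = 0.068
H(X) = -[0.333·log₂(0.333) + 0.325·log₂(0.325) + 0.274·log₂(0.274) + 0.068·log₂(0.068)]
  = 0.528273 + 0.526984 + 0.511764 + 0.263726 = 1.83075 bits

Marginal of Y (column sums):
  P(Y=0) = 0.216 + 0.268 + 0.091 + 0.018 = 0.593
  P(Y=1) = 0.008 + 0.050 + 0.165 + 0.038 = 0.261
  P(Y=2) = 0.109 + 0.007 + 0.018 + 0.012 = 0.146
H(X|Y) = Σ_y P(y)·H(X|Y=y):
  Y=0: P(Y=0) = 0.593, P(X|Y=0) = (216/593, 268/593, 91/593, 18/593) → H(X|Y=0) = 1.616550
  Y=1: P(Y=1) = 0.261, P(X|Y=1) = (8/261, 50/261, 55/87, 38/261) → H(X|Y=1) = 1.433817
  Y=2: P(Y=2) = 0.146, P(X|Y=2) = (109/146, 7/146, 9/73, 6/73) → H(X|Y=2) = 1.193511
H(X|Y) = 0.593·1.616550 + 0.261·1.433817 + 0.146·1.193511 = 1.50709 bits

I(X;Y) = H(X) - H(X|Y) = 1.83075 - 1.50709 = 0.3237 bits

Cross-check via I(X;Y) = H(X) + H(Y) - H(X,Y): computing H(Y) from the column sums and H(X,Y) from the 12 cells in the same way gives H(Y) = 1.35814 bits and H(X,Y) = 2.86523 bits, so
I(X;Y) = 1.83075 + 1.35814 - 2.86523 = 0.3237 bits ✓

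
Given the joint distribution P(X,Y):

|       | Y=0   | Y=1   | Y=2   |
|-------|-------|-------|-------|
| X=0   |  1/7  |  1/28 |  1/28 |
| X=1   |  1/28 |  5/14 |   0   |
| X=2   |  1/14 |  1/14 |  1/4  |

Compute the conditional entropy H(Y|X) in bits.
0.9552 bits

H(Y|X) = H(X,Y) - H(X)

H(X,Y) = -Σ_{x,y} P(x,y) log₂ P(x,y). Per-cell terms -P(x,y)·log₂P(x,y):
  X=0: 0.40105, 0.17169, 0.17169
  X=1: 0.17169, 0.53051, 0.00000
  X=2: 0.27195, 0.27195, 0.50000
  (cells with P = 0 contribute 0)
Sum of the 9 terms: H(X,Y) = 2.4905 bits

Marginal of X (row sums):
  P(X=0) = 1/7 + 1/28 + 1/28 = 3/14
  P(X=1) = 1/28 + 5/14 + 0 = 11/28
  P(X=2) = 1/14 + 1/14 + 1/4 = 11/28
H(X) = -[(3/14)·log₂(3/14) + (11/28)·log₂(11/28) + (11/28)·log₂(11/28)]
  = 0.47623 + 0.52954 + 0.52954 = 1.5353 bits

H(Y|X) = H(X,Y) - H(X) = 2.4905 - 1.5353 = 0.9552 bits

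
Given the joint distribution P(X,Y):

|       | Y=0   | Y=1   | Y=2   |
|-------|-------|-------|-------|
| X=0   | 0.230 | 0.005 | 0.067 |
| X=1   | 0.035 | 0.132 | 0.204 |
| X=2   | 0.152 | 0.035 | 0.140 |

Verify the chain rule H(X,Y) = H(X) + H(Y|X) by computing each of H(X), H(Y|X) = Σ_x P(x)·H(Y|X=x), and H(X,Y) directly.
H(X) = 1.5797 bits, H(Y|X) = 1.2097 bits, H(X,Y) = 2.7894 bits

Marginal of X (row sums):
  P(X=0) = 0.230 + 0.005 + 0.067 = 0.302
  P(X=1) = 0.035 + 0.132 + 0.204 = 0.371
  P(X=2) = 0.152 + 0.035 + 0.140 = 0.327
H(X) = -[0.302·log₂(0.302) + 0.371·log₂(0.371) + 0.327·log₂(0.327)]
  = 0.5217 + 0.5307 + 0.5273 = 1.5797 bits

H(Y|X) = Σ_x P(x)·H(Y|X=x):
  X=0: P(X=0) = 0.302, P(Y|X=0) = (115/151, 5/302, 67/302) → H(Y|X=0) = 0.8791
  X=1: P(X=1) = 0.371, P(Y|X=1) = (5/53, 132/371, 204/371) → H(Y|X=1) = 1.3262
  X=2: P(X=2) = 0.327, P(Y|X=2) = (152/327, 35/327, 140/327) → H(Y|X=2) = 1.3828
H(Y|X) = 0.302·0.8791 + 0.371·1.3262 + 0.327·1.3828 = 1.2097 bits

H(X,Y) = -Σ_{x,y} P(x,y) log₂ P(x,y). Per-cell terms -P(x,y)·log₂P(x,y):
  X=0: 0.4877, 0.0382, 0.2613
  X=1: 0.1693, 0.3856, 0.4678
  X=2: 0.4131, 0.1693, 0.3971
Sum of the 9 terms: H(X,Y) = 2.7894 bits

Chain rule check:
  H(X) + H(Y|X) = 1.5797 + 1.2097 = 2.7894 bits
  H(X,Y) = 2.7894 bits
✓ Chain rule verified.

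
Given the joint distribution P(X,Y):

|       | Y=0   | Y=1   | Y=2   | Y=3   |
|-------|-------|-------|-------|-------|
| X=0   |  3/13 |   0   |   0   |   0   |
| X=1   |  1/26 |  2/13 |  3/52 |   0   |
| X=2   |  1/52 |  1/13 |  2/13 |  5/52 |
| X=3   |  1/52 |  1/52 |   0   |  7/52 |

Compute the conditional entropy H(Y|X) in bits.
1.1092 bits

H(Y|X) = H(X,Y) - H(X)

H(X,Y) = -Σ_{x,y} P(x,y) log₂ P(x,y). Per-cell terms -P(x,y)·log₂P(x,y):
  X=0: 0.4881871, 0.0000000, 0.0000000, 0.0000000
  X=1: 0.1807861, 0.4154523, 0.2374314, 0.0000000
  X=2: 0.1096238, 0.2846492, 0.4154523, 0.3248569
  X=3: 0.1096238, 0.1096238, 0.0000000, 0.3894537
  (cells with P = 0 contribute 0)
Sum of the 16 terms: H(X,Y) = 3.065140 bits

Marginal of X (row sums):
  P(X=0) = 3/13 + 0 + 0 + 0 = 3/13
  P(X=1) = 1/26 + 2/13 + 3/52 + 0 = 1/4
  P(X=2) = 1/52 + 1/13 + 2/13 + 5/52 = 9/26
  P(X=3) = 1/52 + 1/52 + 0 + 7/52 = 9/52
H(X) = -[(3/13)·log₂(3/13) + (1/4)·log₂(1/4) + (9/26)·log₂(9/26) + (9/52)·log₂(9/52)]
  = 0.4881871 + 0.5000000 + 0.5297936 + 0.4379737 = 1.955954 bits

H(Y|X) = H(X,Y) - H(X) = 3.065140 - 1.955954 = 1.1092 bits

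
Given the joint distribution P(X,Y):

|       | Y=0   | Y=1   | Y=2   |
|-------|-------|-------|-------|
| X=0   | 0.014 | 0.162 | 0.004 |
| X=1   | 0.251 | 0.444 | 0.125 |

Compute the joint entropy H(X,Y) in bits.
1.9391 bits

H(X,Y) = -Σ_{x,y} P(x,y) log₂ P(x,y). Per-cell terms -P(x,y)·log₂P(x,y):
  X=0: 0.08622, 0.42540, 0.03186
  X=1: 0.50055, 0.52009, 0.37500
Sum of the 6 terms: H(X,Y) = 1.9391 bits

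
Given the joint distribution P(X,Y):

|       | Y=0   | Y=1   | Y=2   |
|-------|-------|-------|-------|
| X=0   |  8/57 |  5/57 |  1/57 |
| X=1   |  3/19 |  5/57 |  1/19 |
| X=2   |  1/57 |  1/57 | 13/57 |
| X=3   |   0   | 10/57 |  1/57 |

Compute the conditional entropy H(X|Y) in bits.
1.4128 bits

H(X|Y) = H(X,Y) - H(Y)

H(X,Y) = -Σ_{x,y} P(x,y) log₂ P(x,y). Per-cell terms -P(x,y)·log₂P(x,y):
  X=0: 0.39760, 0.30798, 0.10233
  X=1: 0.42047, 0.30798, 0.22358
  X=2: 0.10233, 0.10233, 0.48635
  X=3: 0.00000, 0.44052, 0.10233
  (cells with P = 0 contribute 0)
Sum of the 12 terms: H(X,Y) = 2.9938 bits

Marginal of Y (column sums):
  P(Y=0) = 8/57 + 3/19 + 1/57 + 0 = 6/19
  P(Y=1) = 5/57 + 5/57 + 1/57 + 10/57 = 7/19
  P(Y=2) = 1/57 + 1/19 + 13/57 + 1/57 = 6/19
H(Y) = -[(6/19)·log₂(6/19) + (7/19)·log₂(7/19) + (6/19)·log₂(6/19)]
  = 0.52515 + 0.53074 + 0.52515 = 1.5810 bits

H(X|Y) = H(X,Y) - H(Y) = 2.9938 - 1.5810 = 1.4128 bits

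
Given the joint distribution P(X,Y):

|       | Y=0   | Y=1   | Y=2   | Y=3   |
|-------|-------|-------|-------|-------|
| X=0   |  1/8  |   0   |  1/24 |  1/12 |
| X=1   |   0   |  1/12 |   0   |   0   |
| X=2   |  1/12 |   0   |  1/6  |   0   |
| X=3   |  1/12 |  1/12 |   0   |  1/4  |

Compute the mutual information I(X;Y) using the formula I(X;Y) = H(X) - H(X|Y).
0.7835 bits

I(X;Y) = H(X) - H(X|Y)

Marginal of X (row sums):
  P(X=0) = 1/8 + 0 + 1/24 + 1/12 = 1/4
  P(X=1) = 0 + 1/12 + 0 + 0 = 1/12
  P(X=2) = 1/12 + 0 + 1/6 + 0 = 1/4
  P(X=3) = 1/12 + 1/12 + 0 + 1/4 = 5/12
H(X) = -[(1/4)·log₂(1/4) + (1/12)·log₂(1/12) + (1/4)·log₂(1/4) + (5/12)·log₂(5/12)]
  = 0.5000 + 0.2987 + 0.5000 + 0.5263 = 1.8250 bits

Marginal of Y (column sums):
  P(Y=0) = 1/8 + 0 + 1/12 + 1/12 = 7/24
  P(Y=1) = 0 + 1/12 + 0 + 1/12 = 1/6
  P(Y=2) = 1/24 + 0 + 1/6 + 0 = 5/24
  P(Y=3) = 1/12 + 0 + 0 + 1/4 = 1/3
H(X|Y) = Σ_y P(y)·H(X|Y=y):
  Y=0: P(Y=0) = 7/24, P(X|Y=0) = (3/7, 0, 2/7, 2/7) → H(X|Y=0) = 1.5567
  Y=1: P(Y=1) = 1/6, P(X|Y=1) = (0, 1/2, 0, 1/2) → H(X|Y=1) = 1.0000
  Y=2: P(Y=2) = 5/24, P(X|Y=2) = (1/5, 0, 4/5, 0) → H(X|Y=2) = 0.7219
  Y=3: P(Y=3) = 1/3, P(X|Y=3) = (1/4, 0, 0, 3/4) → H(X|Y=3) = 0.8113
H(X|Y) = (7/24)·1.5567 + (1/6)·1.0000 + (5/24)·0.7219 + (1/3)·0.8113 = 1.0415 bits

I(X;Y) = H(X) - H(X|Y) = 1.8250 - 1.0415 = 0.7835 bits

Cross-check via I(X;Y) = H(X) + H(Y) - H(X,Y): computing H(Y) from the column sums and H(X,Y) from the 16 cells in the same way gives H(Y) = 1.9491 bits and H(X,Y) = 2.9906 bits, so
I(X;Y) = 1.8250 + 1.9491 - 2.9906 = 0.7835 bits ✓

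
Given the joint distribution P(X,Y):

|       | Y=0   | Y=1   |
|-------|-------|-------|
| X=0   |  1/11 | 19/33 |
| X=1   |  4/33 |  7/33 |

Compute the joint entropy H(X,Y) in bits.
1.6166 bits

H(X,Y) = -Σ_{x,y} P(x,y) log₂ P(x,y). Per-cell terms -P(x,y)·log₂P(x,y):
  X=0: 0.3145, 0.4586
  X=1: 0.3690, 0.4745
Sum of the 4 terms: H(X,Y) = 1.6166 bits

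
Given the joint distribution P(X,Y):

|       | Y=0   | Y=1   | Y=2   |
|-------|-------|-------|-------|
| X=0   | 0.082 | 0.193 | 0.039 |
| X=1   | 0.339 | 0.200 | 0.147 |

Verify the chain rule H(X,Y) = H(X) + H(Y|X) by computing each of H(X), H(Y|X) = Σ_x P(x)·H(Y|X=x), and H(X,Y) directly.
H(X) = 0.8977 bits, H(Y|X) = 1.4388 bits, H(X,Y) = 2.3365 bits

Marginal of X (row sums):
  P(X=0) = 0.082 + 0.193 + 0.039 = 0.314
  P(X=1) = 0.339 + 0.200 + 0.147 = 0.686
H(X) = -[0.314·log₂(0.314) + 0.686·log₂(0.686)]
  = 0.52475 + 0.37299 = 0.8977 bits

H(Y|X) = Σ_x P(x)·H(Y|X=x):
  X=0: P(X=0) = 0.314, P(Y|X=0) = (41/157, 193/314, 39/314) → H(Y|X=0) = 1.31120
  X=1: P(X=1) = 0.686, P(Y|X=1) = (339/686, 100/343, 3/14) → H(Y|X=1) = 1.49719
H(Y|X) = 0.314·1.31120 + 0.686·1.49719 = 1.4388 bits

H(X,Y) = -Σ_{x,y} P(x,y) log₂ P(x,y). Per-cell terms -P(x,y)·log₂P(x,y):
  X=0: 0.29588, 0.45805, 0.18253
  X=1: 0.52906, 0.46439, 0.40662
Sum of the 6 terms: H(X,Y) = 2.3365 bits

Chain rule check:
  H(X) + H(Y|X) = 0.8977 + 1.4388 = 2.3365 bits
  H(X,Y) = 2.3365 bits
✓ Chain rule verified.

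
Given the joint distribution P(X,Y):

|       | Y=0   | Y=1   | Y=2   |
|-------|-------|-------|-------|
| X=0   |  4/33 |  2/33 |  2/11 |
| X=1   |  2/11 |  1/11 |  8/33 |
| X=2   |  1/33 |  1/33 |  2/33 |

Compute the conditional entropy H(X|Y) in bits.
1.3875 bits

H(X|Y) = H(X,Y) - H(Y)

H(X,Y) = -Σ_{x,y} P(x,y) log₂ P(x,y). Per-cell terms -P(x,y)·log₂P(x,y):
  X=0: 0.36902, 0.24511, 0.44717
  X=1: 0.44717, 0.31449, 0.49561
  X=2: 0.15286, 0.15286, 0.24511
Sum of the 9 terms: H(X,Y) = 2.8694 bits

Marginal of Y (column sums):
  P(Y=0) = 4/33 + 2/11 + 1/33 = 1/3
  P(Y=1) = 2/33 + 1/11 + 1/33 = 2/11
  P(Y=2) = 2/11 + 8/33 + 2/33 = 16/33
H(Y) = -[(1/3)·log₂(1/3) + (2/11)·log₂(2/11) + (16/33)·log₂(16/33)]
  = 0.52832 + 0.44717 + 0.50637 = 1.4819 bits

H(X|Y) = H(X,Y) - H(Y) = 2.8694 - 1.4819 = 1.3875 bits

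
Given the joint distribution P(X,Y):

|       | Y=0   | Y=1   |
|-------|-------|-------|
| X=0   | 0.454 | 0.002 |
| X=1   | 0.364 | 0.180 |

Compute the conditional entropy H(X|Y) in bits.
0.8267 bits

H(X|Y) = H(X,Y) - H(Y)

H(X,Y) = -Σ_{x,y} P(x,y) log₂ P(x,y). Per-cell terms -P(x,y)·log₂P(x,y):
  X=0: 0.51721, 0.01793
  X=1: 0.53071, 0.44531
Sum of the 4 terms: H(X,Y) = 1.51116 bits

Marginal of Y (column sums):
  P(Y=0) = 0.454 + 0.364 = 0.818
  P(Y=1) = 0.002 + 0.180 = 0.182
H(Y) = -[0.818·log₂(0.818) + 0.182·log₂(0.182)]
  = 0.23708 + 0.44735 = 0.68443 bits

H(X|Y) = H(X,Y) - H(Y) = 1.51116 - 0.68443 = 0.8267 bits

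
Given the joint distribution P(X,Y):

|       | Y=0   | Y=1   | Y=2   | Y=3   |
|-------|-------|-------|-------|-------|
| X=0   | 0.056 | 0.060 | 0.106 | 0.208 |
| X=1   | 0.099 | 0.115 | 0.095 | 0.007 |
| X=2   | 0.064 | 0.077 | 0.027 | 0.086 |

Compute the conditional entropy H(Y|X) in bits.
1.7855 bits

H(Y|X) = H(X,Y) - H(X)

H(X,Y) = -Σ_{x,y} P(x,y) log₂ P(x,y). Per-cell terms -P(x,y)·log₂P(x,y):
  X=0: 0.23287, 0.24353, 0.34321, 0.47119
  X=1: 0.33031, 0.35883, 0.32261, 0.05011
  X=2: 0.25381, 0.28482, 0.14069, 0.30440
Sum of the 12 terms: H(X,Y) = 3.3364 bits

Marginal of X (row sums):
  P(X=0) = 0.056 + 0.060 + 0.106 + 0.208 = 0.430
  P(X=1) = 0.099 + 0.115 + 0.095 + 0.007 = 0.316
  P(X=2) = 0.064 + 0.077 + 0.027 + 0.086 = 0.254
H(X) = -[0.430·log₂(0.430) + 0.316·log₂(0.316) + 0.254·log₂(0.254)]
  = 0.52356 + 0.52519 + 0.50218 = 1.5509 bits

H(Y|X) = H(X,Y) - H(X) = 3.3364 - 1.5509 = 1.7855 bits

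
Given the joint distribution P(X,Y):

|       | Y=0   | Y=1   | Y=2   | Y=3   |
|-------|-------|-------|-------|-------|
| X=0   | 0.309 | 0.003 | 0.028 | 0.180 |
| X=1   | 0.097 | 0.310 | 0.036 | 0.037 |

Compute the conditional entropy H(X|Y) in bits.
0.5527 bits

H(X|Y) = H(X,Y) - H(Y)

H(X,Y) = -Σ_{x,y} P(x,y) log₂ P(x,y). Per-cell terms -P(x,y)·log₂P(x,y):
  X=0: 0.523545, 0.025142, 0.144436, 0.445308
  X=1: 0.326490, 0.523795, 0.172651, 0.175984
Sum of the 8 terms: H(X,Y) = 2.33735 bits

Marginal of Y (column sums):
  P(Y=0) = 0.309 + 0.097 = 0.406
  P(Y=1) = 0.003 + 0.310 = 0.313
  P(Y=2) = 0.028 + 0.036 = 0.064
  P(Y=3) = 0.180 + 0.037 = 0.217
H(Y) = -[0.406·log₂(0.406) + 0.313·log₂(0.313) + 0.064·log₂(0.064) + 0.217·log₂(0.217)]
  = 0.527982 + 0.524515 + 0.253810 + 0.478319 = 1.78463 bits

H(X|Y) = H(X,Y) - H(Y) = 2.33735 - 1.78463 = 0.5527 bits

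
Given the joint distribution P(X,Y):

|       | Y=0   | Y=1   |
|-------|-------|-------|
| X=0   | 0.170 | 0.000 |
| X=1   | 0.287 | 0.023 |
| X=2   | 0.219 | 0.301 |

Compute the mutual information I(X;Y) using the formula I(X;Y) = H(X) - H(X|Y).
0.2798 bits

I(X;Y) = H(X) - H(X|Y)

Marginal of X (row sums):
  P(X=0) = 0.170 + 0.000 = 0.170
  P(X=1) = 0.287 + 0.023 = 0.310
  P(X=2) = 0.219 + 0.301 = 0.520
H(X) = -[0.170·log₂(0.170) + 0.310·log₂(0.310) + 0.520·log₂(0.520)]
  = 0.43459 + 0.52379 + 0.49058 = 1.44896 bits

Marginal of Y (column sums):
  P(Y=0) = 0.170 + 0.287 + 0.219 = 0.676
  P(Y=1) = 0.000 + 0.023 + 0.301 = 0.324
H(X|Y) = Σ_y P(y)·H(X|Y=y):
  Y=0: P(Y=0) = 0.676, P(X|Y=0) = (85/338, 287/676, 219/676) → H(X|Y=0) = 1.55235
  Y=1: P(Y=1) = 0.324, P(X|Y=1) = (0, 23/324, 301/324) → H(X|Y=1) = 0.36960
H(X|Y) = 0.676·1.55235 + 0.324·0.36960 = 1.16914 bits

I(X;Y) = H(X) - H(X|Y) = 1.44896 - 1.16914 = 0.2798 bits

Cross-check via I(X;Y) = H(X) + H(Y) - H(X,Y): computing H(Y) from the column sums and H(X,Y) from the 6 cells in the same way gives H(Y) = 0.90868 bits and H(X,Y) = 2.07782 bits, so
I(X;Y) = 1.44896 + 0.90868 - 2.07782 = 0.2798 bits ✓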